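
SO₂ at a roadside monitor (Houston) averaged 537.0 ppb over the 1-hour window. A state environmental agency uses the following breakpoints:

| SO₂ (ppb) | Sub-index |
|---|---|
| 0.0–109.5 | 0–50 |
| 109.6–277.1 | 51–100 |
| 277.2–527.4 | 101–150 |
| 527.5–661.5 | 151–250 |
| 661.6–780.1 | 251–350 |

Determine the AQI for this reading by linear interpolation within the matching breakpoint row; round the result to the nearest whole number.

158

SO₂: row 527.5–661.5 (AQI 151–250). (250−151)·(537.0−527.5)/(661.5−527.5) + 151 = 99·9.5/134.0 + 151 ≈ 158.02 → 158.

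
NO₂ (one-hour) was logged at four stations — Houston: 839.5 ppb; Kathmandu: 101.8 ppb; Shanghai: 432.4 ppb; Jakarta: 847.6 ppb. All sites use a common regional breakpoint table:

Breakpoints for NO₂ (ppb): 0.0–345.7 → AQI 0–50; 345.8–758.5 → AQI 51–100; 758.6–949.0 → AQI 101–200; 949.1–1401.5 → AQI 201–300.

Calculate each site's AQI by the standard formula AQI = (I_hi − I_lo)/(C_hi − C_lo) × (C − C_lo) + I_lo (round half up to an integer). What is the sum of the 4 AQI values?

Houston: 839.5 ∈ [758.6, 949.0] ↔ index [101, 200].
101 + (839.5−758.6)·(200−101)/(949.0−758.6) = 101 + 80.9·99/190.4 ≈ 143.06, so AQI = 143.
Kathmandu 101.8: bracket 0.0–345.7 → index 0–50; slope 50/345.7, offset 101.8.
AQI = 0 + 50/345.7·101.8 ≈ 14.72 ⇒ 15.
Shanghai 432.4: bracket 345.8–758.5 → index 51–100; slope 49/412.7, offset 86.6.
AQI = 51 + 49/412.7·86.6 ≈ 61.28 ⇒ 61.
Jakarta: 847.6 lies in 758.6–949.0, so I_lo=101, I_hi=200, C_lo=758.6, C_hi=949.0.
(200−101)/(949.0−758.6) × (847.6−758.6) + 101 = 99/190.4 × 89.0 + 101 ≈ 147.28 → 147.
AQIs: Houston=143, Kathmandu=15, Shanghai=61, Jakarta=147. Sum = 143 + 15 + 61 + 147 = 366.

366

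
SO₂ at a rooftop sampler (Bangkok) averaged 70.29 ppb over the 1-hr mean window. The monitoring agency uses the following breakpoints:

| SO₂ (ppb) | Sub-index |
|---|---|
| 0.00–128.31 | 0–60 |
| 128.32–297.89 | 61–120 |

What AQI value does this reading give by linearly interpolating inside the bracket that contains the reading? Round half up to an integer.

33

SO₂ 70.29: bracket 0.00–128.31 → index 0–60; slope 60/128.31, offset 70.29.
AQI = 0 + 60/128.31·70.29 ≈ 32.87 ⇒ 33.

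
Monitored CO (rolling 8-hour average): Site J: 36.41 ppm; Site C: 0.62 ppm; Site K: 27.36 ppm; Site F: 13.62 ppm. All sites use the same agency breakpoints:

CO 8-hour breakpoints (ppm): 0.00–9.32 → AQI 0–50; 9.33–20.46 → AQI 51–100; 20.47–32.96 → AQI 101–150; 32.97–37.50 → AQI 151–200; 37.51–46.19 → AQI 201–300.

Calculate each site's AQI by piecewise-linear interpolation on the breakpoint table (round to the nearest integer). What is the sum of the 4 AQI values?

Site J: 36.41 ∈ [32.97, 37.50] ↔ index [151, 200].
151 + (36.41−32.97)·(200−151)/(37.50−32.97) = 151 + 3.44·49/4.53 ≈ 188.21, so AQI = 188.
Site C: 0.62 ∈ [0.00, 9.32] ↔ index [0, 50].
0 + (0.62−0.00)·(50−0)/(9.32−0.00) = 0 + 0.62·50/9.32 ≈ 3.33, so AQI = 3.
Site K: 27.36 ∈ [20.47, 32.96] ↔ index [101, 150].
101 + (27.36−20.47)·(150−101)/(32.96−20.47) = 101 + 6.89·49/12.49 ≈ 128.03, so AQI = 128.
Site F: 13.62 lies in 9.33–20.46, so I_lo=51, I_hi=100, C_lo=9.33, C_hi=20.46.
(100−51)/(20.46−9.33) × (13.62−9.33) + 51 = 49/11.13 × 4.29 + 51 ≈ 69.89 → 70.
AQIs: Site J=188, Site C=3, Site K=128, Site F=70. Sum = 188 + 3 + 128 + 70 = 389.

389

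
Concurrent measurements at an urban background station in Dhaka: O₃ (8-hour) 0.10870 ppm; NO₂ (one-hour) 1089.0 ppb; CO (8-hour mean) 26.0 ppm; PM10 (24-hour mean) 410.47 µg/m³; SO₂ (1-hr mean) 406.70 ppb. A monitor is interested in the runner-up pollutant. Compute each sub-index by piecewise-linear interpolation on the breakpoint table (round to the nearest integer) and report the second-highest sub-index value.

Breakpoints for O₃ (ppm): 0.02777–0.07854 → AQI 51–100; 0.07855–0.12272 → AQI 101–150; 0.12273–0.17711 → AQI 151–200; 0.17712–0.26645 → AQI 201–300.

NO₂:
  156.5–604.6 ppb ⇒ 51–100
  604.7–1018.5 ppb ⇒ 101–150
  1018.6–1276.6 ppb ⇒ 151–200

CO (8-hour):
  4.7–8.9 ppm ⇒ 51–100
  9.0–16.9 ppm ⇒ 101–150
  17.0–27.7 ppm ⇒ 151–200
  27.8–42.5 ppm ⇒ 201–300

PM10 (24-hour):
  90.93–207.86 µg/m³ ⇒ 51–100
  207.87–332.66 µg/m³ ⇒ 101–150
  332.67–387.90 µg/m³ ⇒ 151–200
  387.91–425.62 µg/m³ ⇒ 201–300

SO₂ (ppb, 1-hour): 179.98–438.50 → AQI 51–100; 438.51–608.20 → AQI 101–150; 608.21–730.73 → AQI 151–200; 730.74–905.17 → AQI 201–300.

O₃: 0.10870 lies in 0.07855–0.12272, so I_lo=101, I_hi=150, C_lo=0.07855, C_hi=0.12272.
(150−101)/(0.12272−0.07855) × (0.10870−0.07855) + 101 = 49/0.04417 × 0.03015 + 101 ≈ 134.45 → 134.
NO₂: 1089.0 lies in 1018.6–1276.6, so I_lo=151, I_hi=200, C_lo=1018.6, C_hi=1276.6.
(200−151)/(1276.6−1018.6) × (1089.0−1018.6) + 151 = 49/258.0 × 70.4 + 151 ≈ 164.37 → 164.
CO: 26.0 lies in 17.0–27.7, so I_lo=151, I_hi=200, C_lo=17.0, C_hi=27.7.
(200−151)/(27.7−17.0) × (26.0−17.0) + 151 = 49/10.7 × 9.0 + 151 ≈ 192.21 → 192.
PM10 410.47: bracket 387.91–425.62 → index 201–300; slope 99/37.71, offset 22.56.
AQI = 201 + 99/37.71·22.56 ≈ 260.23 ⇒ 260.
SO₂: 406.70 ∈ [179.98, 438.50] ↔ index [51, 100].
51 + (406.70−179.98)·(100−51)/(438.50−179.98) = 51 + 226.72·49/258.52 ≈ 93.97, so AQI = 94.
Sub-indices: O₃→134, NO₂→164, CO→192, PM10→260, SO₂→94. Ranked high→low: 260, 192, 164, 134, 94. Second-highest sub-index = 192.

192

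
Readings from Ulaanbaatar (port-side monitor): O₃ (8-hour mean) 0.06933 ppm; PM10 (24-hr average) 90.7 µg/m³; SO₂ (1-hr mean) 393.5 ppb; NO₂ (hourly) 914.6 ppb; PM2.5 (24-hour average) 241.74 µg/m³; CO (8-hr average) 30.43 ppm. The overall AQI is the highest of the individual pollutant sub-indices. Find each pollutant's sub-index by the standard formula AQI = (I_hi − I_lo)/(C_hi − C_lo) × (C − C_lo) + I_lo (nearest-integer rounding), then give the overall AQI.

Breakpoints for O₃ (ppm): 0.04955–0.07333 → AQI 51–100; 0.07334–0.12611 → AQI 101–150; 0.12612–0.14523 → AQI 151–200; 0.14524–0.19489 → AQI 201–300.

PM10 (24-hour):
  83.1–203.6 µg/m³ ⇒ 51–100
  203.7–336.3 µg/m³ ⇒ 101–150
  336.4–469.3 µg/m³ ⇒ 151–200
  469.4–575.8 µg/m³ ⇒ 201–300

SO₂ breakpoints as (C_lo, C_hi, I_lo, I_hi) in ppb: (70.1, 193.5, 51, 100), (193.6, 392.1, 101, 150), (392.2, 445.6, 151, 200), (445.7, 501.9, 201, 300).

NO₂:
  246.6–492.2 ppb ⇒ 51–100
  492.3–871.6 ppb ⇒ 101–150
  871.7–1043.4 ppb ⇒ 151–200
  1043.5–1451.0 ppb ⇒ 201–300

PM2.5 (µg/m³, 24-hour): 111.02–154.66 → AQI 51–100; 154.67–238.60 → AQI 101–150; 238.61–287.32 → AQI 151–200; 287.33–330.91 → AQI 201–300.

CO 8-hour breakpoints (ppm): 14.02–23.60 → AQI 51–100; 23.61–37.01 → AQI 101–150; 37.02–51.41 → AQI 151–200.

163

O₃: 0.06933 lies in 0.04955–0.07333, so I_lo=51, I_hi=100, C_lo=0.04955, C_hi=0.07333.
(100−51)/(0.07333−0.04955) × (0.06933−0.04955) + 51 = 49/0.02378 × 0.01978 + 51 ≈ 91.76 → 92.
PM10 90.7: bracket 83.1–203.6 → index 51–100; slope 49/120.5, offset 7.6.
AQI = 51 + 49/120.5·7.6 ≈ 54.09 ⇒ 54.
SO₂ 393.5: bracket 392.2–445.6 → index 151–200; slope 49/53.4, offset 1.3.
AQI = 151 + 49/53.4·1.3 ≈ 152.19 ⇒ 152.
NO₂: 914.6 ∈ [871.7, 1043.4] ↔ index [151, 200].
151 + (914.6−871.7)·(200−151)/(1043.4−871.7) = 151 + 42.9·49/171.7 ≈ 163.24, so AQI = 163.
PM2.5: row 238.61–287.32 (AQI 151–200). (200−151)·(241.74−238.61)/(287.32−238.61) + 151 = 49·3.13/48.71 + 151 ≈ 154.15 → 154.
CO: 30.43 ∈ [23.61, 37.01] ↔ index [101, 150].
101 + (30.43−23.61)·(150−101)/(37.01−23.61) = 101 + 6.82·49/13.40 ≈ 125.94, so AQI = 126.
Sub-indices: O₃→92, PM10→54, SO₂→152, NO₂→163, PM2.5→154, CO→126. Overall AQI = max = 163; dominant pollutant is NO₂.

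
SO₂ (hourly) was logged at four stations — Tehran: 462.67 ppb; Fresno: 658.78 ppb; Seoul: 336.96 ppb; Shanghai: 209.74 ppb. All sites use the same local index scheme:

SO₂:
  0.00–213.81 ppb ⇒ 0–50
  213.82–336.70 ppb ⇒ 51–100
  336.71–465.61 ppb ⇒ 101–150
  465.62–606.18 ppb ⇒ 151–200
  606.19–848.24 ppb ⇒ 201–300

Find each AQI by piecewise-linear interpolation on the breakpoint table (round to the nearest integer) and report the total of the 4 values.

Tehran: 462.67 lies in 336.71–465.61, so I_lo=101, I_hi=150, C_lo=336.71, C_hi=465.61.
(150−101)/(465.61−336.71) × (462.67−336.71) + 101 = 49/128.90 × 125.96 + 101 ≈ 148.88 → 149.
Fresno: row 606.19–848.24 (AQI 201–300). (300−201)·(658.78−606.19)/(848.24−606.19) + 201 = 99·52.59/242.05 + 201 ≈ 222.51 → 223.
Seoul: 336.96 lies in 336.71–465.61, so I_lo=101, I_hi=150, C_lo=336.71, C_hi=465.61.
(150−101)/(465.61−336.71) × (336.96−336.71) + 101 = 49/128.90 × 0.25 + 101 ≈ 101.10 → 101.
Shanghai: 209.74 lies in 0.00–213.81, so I_lo=0, I_hi=50, C_lo=0.00, C_hi=213.81.
(50−0)/(213.81−0.00) × (209.74−0.00) + 0 = 50/213.81 × 209.74 + 0 ≈ 49.05 → 49.
AQIs: Tehran=149, Fresno=223, Seoul=101, Shanghai=49. Sum = 149 + 223 + 101 + 49 = 522.

522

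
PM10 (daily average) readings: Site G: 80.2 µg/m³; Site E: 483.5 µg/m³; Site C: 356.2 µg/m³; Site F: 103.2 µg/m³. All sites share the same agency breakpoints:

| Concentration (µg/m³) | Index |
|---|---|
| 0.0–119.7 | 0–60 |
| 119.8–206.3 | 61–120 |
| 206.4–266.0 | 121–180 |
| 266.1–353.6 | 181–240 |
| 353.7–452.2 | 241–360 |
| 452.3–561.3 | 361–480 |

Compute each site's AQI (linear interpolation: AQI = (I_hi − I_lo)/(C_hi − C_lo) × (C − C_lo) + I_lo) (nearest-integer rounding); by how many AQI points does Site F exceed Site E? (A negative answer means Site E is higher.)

-343

Site G: 80.2 lies in 0.0–119.7, so I_lo=0, I_hi=60, C_lo=0.0, C_hi=119.7.
(60−0)/(119.7−0.0) × (80.2−0.0) + 0 = 60/119.7 × 80.2 + 0 ≈ 40.20 → 40.
Site E: row 452.3–561.3 (AQI 361–480). (480−361)·(483.5−452.3)/(561.3−452.3) + 361 = 119·31.2/109.0 + 361 ≈ 395.06 → 395.
Site C: 356.2 ∈ [353.7, 452.2] ↔ index [241, 360].
241 + (356.2−353.7)·(360−241)/(452.2−353.7) = 241 + 2.5·119/98.5 ≈ 244.02, so AQI = 244.
Site F: row 0.0–119.7 (AQI 0–60). (60−0)·(103.2−0.0)/(119.7−0.0) + 0 = 60·103.2/119.7 + 0 ≈ 51.73 → 52.
AQIs: Site G=40, Site E=395, Site C=244, Site F=52. Site F (52) − Site E (395) = -343.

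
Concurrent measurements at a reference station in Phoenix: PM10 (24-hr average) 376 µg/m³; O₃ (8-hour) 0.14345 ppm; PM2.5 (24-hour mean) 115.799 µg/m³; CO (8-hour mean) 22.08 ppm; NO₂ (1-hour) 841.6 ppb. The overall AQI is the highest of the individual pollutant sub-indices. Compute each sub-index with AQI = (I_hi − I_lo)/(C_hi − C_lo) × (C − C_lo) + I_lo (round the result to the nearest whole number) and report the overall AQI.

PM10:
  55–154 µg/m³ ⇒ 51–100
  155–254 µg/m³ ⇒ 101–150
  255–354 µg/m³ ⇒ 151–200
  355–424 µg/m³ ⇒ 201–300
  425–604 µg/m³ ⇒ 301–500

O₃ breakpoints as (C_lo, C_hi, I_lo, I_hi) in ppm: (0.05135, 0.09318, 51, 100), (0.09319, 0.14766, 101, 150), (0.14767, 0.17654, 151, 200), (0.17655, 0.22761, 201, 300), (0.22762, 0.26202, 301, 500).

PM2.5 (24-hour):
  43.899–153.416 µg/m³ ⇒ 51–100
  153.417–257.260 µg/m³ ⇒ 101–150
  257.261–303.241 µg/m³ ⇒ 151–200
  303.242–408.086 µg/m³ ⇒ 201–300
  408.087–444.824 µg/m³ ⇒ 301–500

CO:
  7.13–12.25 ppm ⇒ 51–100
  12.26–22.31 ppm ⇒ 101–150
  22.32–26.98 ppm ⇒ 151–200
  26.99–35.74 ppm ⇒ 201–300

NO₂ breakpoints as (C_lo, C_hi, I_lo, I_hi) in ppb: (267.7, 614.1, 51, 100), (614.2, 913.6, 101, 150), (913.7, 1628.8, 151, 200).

PM10: 376 lies in 355–424, so I_lo=201, I_hi=300, C_lo=355, C_hi=424.
(300−201)/(424−355) × (376−355) + 201 = 99/69 × 21 + 201 ≈ 231.13 → 231.
O₃ 0.14345: bracket 0.09319–0.14766 → index 101–150; slope 49/0.05447, offset 0.05026.
AQI = 101 + 49/0.05447·0.05026 ≈ 146.21 ⇒ 146.
PM2.5: row 43.899–153.416 (AQI 51–100). (100−51)·(115.799−43.899)/(153.416−43.899) + 51 = 49·71.900/109.517 + 51 ≈ 83.17 → 83.
CO: row 12.26–22.31 (AQI 101–150). (150−101)·(22.08−12.26)/(22.31−12.26) + 101 = 49·9.82/10.05 + 101 ≈ 148.88 → 149.
NO₂: 841.6 ∈ [614.2, 913.6] ↔ index [101, 150].
101 + (841.6−614.2)·(150−101)/(913.6−614.2) = 101 + 227.4·49/299.4 ≈ 138.22, so AQI = 138.
Sub-indices: PM10→231, O₃→146, PM2.5→83, CO→149, NO₂→138. Overall AQI = max = 231; dominant pollutant is PM10.

231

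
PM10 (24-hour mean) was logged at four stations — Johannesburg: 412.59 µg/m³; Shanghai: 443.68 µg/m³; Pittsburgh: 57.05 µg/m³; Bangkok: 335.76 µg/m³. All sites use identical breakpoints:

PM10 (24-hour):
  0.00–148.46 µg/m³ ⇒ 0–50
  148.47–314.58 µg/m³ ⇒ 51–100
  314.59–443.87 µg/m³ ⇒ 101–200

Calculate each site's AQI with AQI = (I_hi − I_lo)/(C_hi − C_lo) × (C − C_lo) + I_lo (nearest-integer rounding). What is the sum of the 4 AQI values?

512

Johannesburg: 412.59 ∈ [314.59, 443.87] ↔ index [101, 200].
101 + (412.59−314.59)·(200−101)/(443.87−314.59) = 101 + 98.00·99/129.28 ≈ 176.05, so AQI = 176.
Shanghai 443.68: bracket 314.59–443.87 → index 101–200; slope 99/129.28, offset 129.09.
AQI = 101 + 99/129.28·129.09 ≈ 199.85 ⇒ 200.
Pittsburgh: row 0.00–148.46 (AQI 0–50). (50−0)·(57.05−0.00)/(148.46−0.00) + 0 = 50·57.05/148.46 + 0 ≈ 19.21 → 19.
Bangkok: 335.76 ∈ [314.59, 443.87] ↔ index [101, 200].
101 + (335.76−314.59)·(200−101)/(443.87−314.59) = 101 + 21.17·99/129.28 ≈ 117.21, so AQI = 117.
AQIs: Johannesburg=176, Shanghai=200, Pittsburgh=19, Bangkok=117. Sum = 176 + 200 + 19 + 117 = 512.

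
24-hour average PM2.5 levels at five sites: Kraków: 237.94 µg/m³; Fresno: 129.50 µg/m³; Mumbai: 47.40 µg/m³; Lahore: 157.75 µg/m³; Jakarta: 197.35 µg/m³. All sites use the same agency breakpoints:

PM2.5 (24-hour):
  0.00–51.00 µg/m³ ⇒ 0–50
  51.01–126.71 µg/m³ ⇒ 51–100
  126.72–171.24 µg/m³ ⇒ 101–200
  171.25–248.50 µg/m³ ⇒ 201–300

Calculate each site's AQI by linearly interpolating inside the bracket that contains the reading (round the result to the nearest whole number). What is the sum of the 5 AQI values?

Kraków 237.94: bracket 171.25–248.50 → index 201–300; slope 99/77.25, offset 66.69.
AQI = 201 + 99/77.25·66.69 ≈ 286.47 ⇒ 286.
Fresno: 129.50 ∈ [126.72, 171.24] ↔ index [101, 200].
101 + (129.50−126.72)·(200−101)/(171.24−126.72) = 101 + 2.78·99/44.52 ≈ 107.18, so AQI = 107.
Mumbai: 47.40 lies in 0.00–51.00, so I_lo=0, I_hi=50, C_lo=0.00, C_hi=51.00.
(50−0)/(51.00−0.00) × (47.40−0.00) + 0 = 50/51.00 × 47.40 + 0 ≈ 46.47 → 46.
Lahore: 157.75 ∈ [126.72, 171.24] ↔ index [101, 200].
101 + (157.75−126.72)·(200−101)/(171.24−126.72) = 101 + 31.03·99/44.52 ≈ 170.00, so AQI = 170.
Jakarta 197.35: bracket 171.25–248.50 → index 201–300; slope 99/77.25, offset 26.10.
AQI = 201 + 99/77.25·26.10 ≈ 234.45 ⇒ 234.
AQIs: Kraków=286, Fresno=107, Mumbai=46, Lahore=170, Jakarta=234. Sum = 286 + 107 + 46 + 170 + 234 = 843.

843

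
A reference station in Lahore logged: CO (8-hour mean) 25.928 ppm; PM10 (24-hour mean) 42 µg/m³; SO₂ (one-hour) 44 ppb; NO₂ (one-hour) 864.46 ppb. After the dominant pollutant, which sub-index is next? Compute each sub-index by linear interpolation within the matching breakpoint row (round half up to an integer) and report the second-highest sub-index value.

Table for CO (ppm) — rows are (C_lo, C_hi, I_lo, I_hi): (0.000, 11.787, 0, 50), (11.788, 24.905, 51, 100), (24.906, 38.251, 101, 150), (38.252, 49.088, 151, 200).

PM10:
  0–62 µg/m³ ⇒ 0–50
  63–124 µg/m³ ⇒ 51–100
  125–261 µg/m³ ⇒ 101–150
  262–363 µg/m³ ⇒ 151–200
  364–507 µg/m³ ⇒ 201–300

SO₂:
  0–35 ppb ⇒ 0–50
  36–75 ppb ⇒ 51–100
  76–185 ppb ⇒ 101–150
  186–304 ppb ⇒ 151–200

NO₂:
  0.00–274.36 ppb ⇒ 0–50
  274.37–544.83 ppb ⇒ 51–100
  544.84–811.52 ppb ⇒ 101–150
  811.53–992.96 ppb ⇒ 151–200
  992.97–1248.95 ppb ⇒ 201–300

105

CO 25.928: bracket 24.906–38.251 → index 101–150; slope 49/13.345, offset 1.022.
AQI = 101 + 49/13.345·1.022 ≈ 104.75 ⇒ 105.
PM10: 42 lies in 0–62, so I_lo=0, I_hi=50, C_lo=0, C_hi=62.
(50−0)/(62−0) × (42−0) + 0 = 50/62 × 42 + 0 ≈ 33.87 → 34.
SO₂: 44 lies in 36–75, so I_lo=51, I_hi=100, C_lo=36, C_hi=75.
(100−51)/(75−36) × (44−36) + 51 = 49/39 × 8 + 51 ≈ 61.05 → 61.
NO₂: row 811.53–992.96 (AQI 151–200). (200−151)·(864.46−811.53)/(992.96−811.53) + 151 = 49·52.93/181.43 + 151 ≈ 165.30 → 165.
Sub-indices: CO→105, PM10→34, SO₂→61, NO₂→165. Ranked high→low: 165, 105, 61, 34. Second-highest sub-index = 105.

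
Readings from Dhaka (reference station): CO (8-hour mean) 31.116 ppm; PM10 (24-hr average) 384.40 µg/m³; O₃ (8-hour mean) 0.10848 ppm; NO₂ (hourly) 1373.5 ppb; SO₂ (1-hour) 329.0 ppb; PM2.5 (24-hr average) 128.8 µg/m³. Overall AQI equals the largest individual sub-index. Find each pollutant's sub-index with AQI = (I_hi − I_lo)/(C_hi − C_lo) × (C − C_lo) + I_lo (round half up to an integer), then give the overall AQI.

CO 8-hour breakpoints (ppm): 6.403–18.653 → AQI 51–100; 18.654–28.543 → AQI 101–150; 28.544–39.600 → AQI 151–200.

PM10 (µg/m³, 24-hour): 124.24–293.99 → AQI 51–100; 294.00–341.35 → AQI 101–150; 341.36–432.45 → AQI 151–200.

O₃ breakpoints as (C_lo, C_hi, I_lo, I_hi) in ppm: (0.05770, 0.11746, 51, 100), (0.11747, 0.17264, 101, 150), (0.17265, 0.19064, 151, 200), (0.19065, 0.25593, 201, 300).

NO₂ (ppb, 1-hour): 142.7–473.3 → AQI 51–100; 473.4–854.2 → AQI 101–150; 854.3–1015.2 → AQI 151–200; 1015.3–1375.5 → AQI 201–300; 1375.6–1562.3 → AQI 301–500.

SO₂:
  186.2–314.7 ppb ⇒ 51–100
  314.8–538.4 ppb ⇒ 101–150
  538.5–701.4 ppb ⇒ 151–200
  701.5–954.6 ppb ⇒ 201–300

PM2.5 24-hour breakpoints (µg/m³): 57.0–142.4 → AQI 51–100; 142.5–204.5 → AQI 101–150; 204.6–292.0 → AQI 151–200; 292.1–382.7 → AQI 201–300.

CO: row 28.544–39.600 (AQI 151–200). (200−151)·(31.116−28.544)/(39.600−28.544) + 151 = 49·2.572/11.056 + 151 ≈ 162.40 → 162.
PM10: 384.40 lies in 341.36–432.45, so I_lo=151, I_hi=200, C_lo=341.36, C_hi=432.45.
(200−151)/(432.45−341.36) × (384.40−341.36) + 151 = 49/91.09 × 43.04 + 151 ≈ 174.15 → 174.
O₃: row 0.05770–0.11746 (AQI 51–100). (100−51)·(0.10848−0.05770)/(0.11746−0.05770) + 51 = 49·0.05078/0.05976 + 51 ≈ 92.64 → 93.
NO₂: 1373.5 ∈ [1015.3, 1375.5] ↔ index [201, 300].
201 + (1373.5−1015.3)·(300−201)/(1375.5−1015.3) = 201 + 358.2·99/360.2 ≈ 299.45, so AQI = 299.
SO₂ 329.0: bracket 314.8–538.4 → index 101–150; slope 49/223.6, offset 14.2.
AQI = 101 + 49/223.6·14.2 ≈ 104.11 ⇒ 104.
PM2.5: 128.8 lies in 57.0–142.4, so I_lo=51, I_hi=100, C_lo=57.0, C_hi=142.4.
(100−51)/(142.4−57.0) × (128.8−57.0) + 51 = 49/85.4 × 71.8 + 51 ≈ 92.20 → 92.
Sub-indices: CO→162, PM10→174, O₃→93, NO₂→299, SO₂→104, PM2.5→92. Overall AQI = max = 299; dominant pollutant is NO₂.

299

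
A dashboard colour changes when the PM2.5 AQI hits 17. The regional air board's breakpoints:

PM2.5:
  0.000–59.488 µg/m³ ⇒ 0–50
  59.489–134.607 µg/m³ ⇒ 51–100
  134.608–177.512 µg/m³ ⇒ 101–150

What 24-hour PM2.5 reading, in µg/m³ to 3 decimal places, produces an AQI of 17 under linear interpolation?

AQI 17 lies in the 0–50 band, which corresponds to 0.000–59.488 µg/m³.
C = 0.000 + (17−0)×(59.488−0.000)/(50−0) = 0.000 + 17×59.488/50 ≈ 20.22592 µg/m³ → 20.226 µg/m³ to 3 dp.

20.226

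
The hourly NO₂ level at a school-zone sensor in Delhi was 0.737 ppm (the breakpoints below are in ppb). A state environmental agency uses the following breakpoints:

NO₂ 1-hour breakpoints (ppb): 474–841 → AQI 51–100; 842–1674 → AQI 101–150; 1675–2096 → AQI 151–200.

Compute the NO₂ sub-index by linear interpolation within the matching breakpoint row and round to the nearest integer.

Convert: 0.737 ppm = 737 ppb.
NO₂: row 474–841 (AQI 51–100). (100−51)·(737−474)/(841−474) + 51 = 49·263/367 + 51 ≈ 86.11 → 86.
AQI 86 falls in the Moderate category.

86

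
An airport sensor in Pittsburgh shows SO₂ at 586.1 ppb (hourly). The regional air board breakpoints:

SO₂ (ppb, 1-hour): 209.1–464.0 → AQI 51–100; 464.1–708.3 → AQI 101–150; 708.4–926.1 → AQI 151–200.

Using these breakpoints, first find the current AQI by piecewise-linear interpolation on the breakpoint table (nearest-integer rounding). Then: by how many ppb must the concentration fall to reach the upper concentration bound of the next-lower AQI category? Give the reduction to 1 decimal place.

SO₂: 586.1 ∈ [464.1, 708.3] ↔ index [101, 150].
101 + (586.1−464.1)·(150−101)/(708.3−464.1) = 101 + 122.0·49/244.2 ≈ 125.48, so AQI = 125.
Current AQI 125 is in the Unhealthy for Sensitive Groups range (101–150). The next-lower category tops out at AQI 100, whose upper concentration bound is 464.0 ppb.
Reduction needed = 586.1 − 464.0 = 122.1 ppb.

122.1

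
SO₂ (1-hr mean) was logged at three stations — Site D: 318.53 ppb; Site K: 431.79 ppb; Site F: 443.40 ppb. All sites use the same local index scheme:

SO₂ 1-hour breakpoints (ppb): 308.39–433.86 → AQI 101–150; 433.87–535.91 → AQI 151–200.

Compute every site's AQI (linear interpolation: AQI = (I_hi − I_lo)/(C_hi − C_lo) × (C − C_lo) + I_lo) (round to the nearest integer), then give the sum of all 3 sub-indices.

410

Site D: 318.53 ∈ [308.39, 433.86] ↔ index [101, 150].
101 + (318.53−308.39)·(150−101)/(433.86−308.39) = 101 + 10.14·49/125.47 ≈ 104.96, so AQI = 105.
Site K: 431.79 lies in 308.39–433.86, so I_lo=101, I_hi=150, C_lo=308.39, C_hi=433.86.
(150−101)/(433.86−308.39) × (431.79−308.39) + 101 = 49/125.47 × 123.40 + 101 ≈ 149.19 → 149.
Site F: 443.40 ∈ [433.87, 535.91] ↔ index [151, 200].
151 + (443.40−433.87)·(200−151)/(535.91−433.87) = 151 + 9.53·49/102.04 ≈ 155.58, so AQI = 156.
AQIs: Site D=105, Site K=149, Site F=156. Sum = 105 + 149 + 156 = 410.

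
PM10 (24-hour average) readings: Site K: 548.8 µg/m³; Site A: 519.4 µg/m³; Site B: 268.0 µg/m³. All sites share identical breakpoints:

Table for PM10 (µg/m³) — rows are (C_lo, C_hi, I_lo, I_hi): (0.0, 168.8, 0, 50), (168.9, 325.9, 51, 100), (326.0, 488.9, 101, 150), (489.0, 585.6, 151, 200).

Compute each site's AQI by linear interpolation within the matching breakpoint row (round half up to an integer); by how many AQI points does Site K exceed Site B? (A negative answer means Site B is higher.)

99

Site K 548.8: bracket 489.0–585.6 → index 151–200; slope 49/96.6, offset 59.8.
AQI = 151 + 49/96.6·59.8 ≈ 181.33 ⇒ 181.
Site A: 519.4 ∈ [489.0, 585.6] ↔ index [151, 200].
151 + (519.4−489.0)·(200−151)/(585.6−489.0) = 151 + 30.4·49/96.6 ≈ 166.42, so AQI = 166.
Site B 268.0: bracket 168.9–325.9 → index 51–100; slope 49/157.0, offset 99.1.
AQI = 51 + 49/157.0·99.1 ≈ 81.93 ⇒ 82.
AQIs: Site K=181, Site A=166, Site B=82. Site K (181) − Site B (82) = 99.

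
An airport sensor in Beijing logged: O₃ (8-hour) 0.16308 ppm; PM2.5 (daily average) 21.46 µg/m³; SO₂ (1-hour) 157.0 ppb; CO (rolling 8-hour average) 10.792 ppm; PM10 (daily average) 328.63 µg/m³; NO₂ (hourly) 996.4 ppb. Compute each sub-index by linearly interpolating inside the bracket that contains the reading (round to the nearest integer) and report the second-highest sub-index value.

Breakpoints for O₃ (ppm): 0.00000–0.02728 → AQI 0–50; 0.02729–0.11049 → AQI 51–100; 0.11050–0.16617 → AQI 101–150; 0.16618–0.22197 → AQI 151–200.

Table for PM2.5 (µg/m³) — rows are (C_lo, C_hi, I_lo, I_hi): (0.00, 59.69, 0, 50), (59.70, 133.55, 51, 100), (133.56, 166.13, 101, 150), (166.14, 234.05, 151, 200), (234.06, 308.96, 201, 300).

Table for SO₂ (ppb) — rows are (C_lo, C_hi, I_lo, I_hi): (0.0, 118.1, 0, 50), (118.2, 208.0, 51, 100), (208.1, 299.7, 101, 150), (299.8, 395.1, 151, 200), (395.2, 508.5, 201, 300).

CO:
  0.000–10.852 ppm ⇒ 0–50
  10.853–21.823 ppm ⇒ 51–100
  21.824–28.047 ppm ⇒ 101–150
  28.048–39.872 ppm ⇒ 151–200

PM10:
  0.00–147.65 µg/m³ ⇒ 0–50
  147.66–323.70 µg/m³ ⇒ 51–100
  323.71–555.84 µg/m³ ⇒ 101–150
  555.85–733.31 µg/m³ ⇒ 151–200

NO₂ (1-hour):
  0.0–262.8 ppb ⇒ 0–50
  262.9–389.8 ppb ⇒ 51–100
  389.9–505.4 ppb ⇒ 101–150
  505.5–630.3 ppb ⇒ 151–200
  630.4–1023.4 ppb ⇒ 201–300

147

O₃ 0.16308: bracket 0.11050–0.16617 → index 101–150; slope 49/0.05567, offset 0.05258.
AQI = 101 + 49/0.05567·0.05258 ≈ 147.28 ⇒ 147.
PM2.5 21.46: bracket 0.00–59.69 → index 0–50; slope 50/59.69, offset 21.46.
AQI = 0 + 50/59.69·21.46 ≈ 17.98 ⇒ 18.
SO₂: 157.0 lies in 118.2–208.0, so I_lo=51, I_hi=100, C_lo=118.2, C_hi=208.0.
(100−51)/(208.0−118.2) × (157.0−118.2) + 51 = 49/89.8 × 38.8 + 51 ≈ 72.17 → 72.
CO: row 0.000–10.852 (AQI 0–50). (50−0)·(10.792−0.000)/(10.852−0.000) + 0 = 50·10.792/10.852 + 0 ≈ 49.72 → 50.
PM10: row 323.71–555.84 (AQI 101–150). (150−101)·(328.63−323.71)/(555.84−323.71) + 101 = 49·4.92/232.13 + 101 ≈ 102.04 → 102.
NO₂: 996.4 lies in 630.4–1023.4, so I_lo=201, I_hi=300, C_lo=630.4, C_hi=1023.4.
(300−201)/(1023.4−630.4) × (996.4−630.4) + 201 = 99/393.0 × 366.0 + 201 ≈ 293.20 → 293.
Sub-indices: O₃→147, PM2.5→18, SO₂→72, CO→50, PM10→102, NO₂→293. Ranked high→low: 293, 147, 102, 72, 50, 18. Second-highest sub-index = 147.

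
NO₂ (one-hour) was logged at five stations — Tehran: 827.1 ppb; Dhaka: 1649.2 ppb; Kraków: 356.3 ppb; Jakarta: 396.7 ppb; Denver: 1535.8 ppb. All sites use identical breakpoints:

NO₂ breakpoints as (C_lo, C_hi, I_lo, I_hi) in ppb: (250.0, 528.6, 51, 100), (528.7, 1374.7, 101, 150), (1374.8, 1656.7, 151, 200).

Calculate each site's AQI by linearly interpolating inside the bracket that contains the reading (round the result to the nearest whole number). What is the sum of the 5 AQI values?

643

Tehran: row 528.7–1374.7 (AQI 101–150). (150−101)·(827.1−528.7)/(1374.7−528.7) + 101 = 49·298.4/846.0 + 101 ≈ 118.28 → 118.
Dhaka 1649.2: bracket 1374.8–1656.7 → index 151–200; slope 49/281.9, offset 274.4.
AQI = 151 + 49/281.9·274.4 ≈ 198.70 ⇒ 199.
Kraków 356.3: bracket 250.0–528.6 → index 51–100; slope 49/278.6, offset 106.3.
AQI = 51 + 49/278.6·106.3 ≈ 69.70 ⇒ 70.
Jakarta: 396.7 ∈ [250.0, 528.6] ↔ index [51, 100].
51 + (396.7−250.0)·(100−51)/(528.6−250.0) = 51 + 146.7·49/278.6 ≈ 76.80, so AQI = 77.
Denver: 1535.8 lies in 1374.8–1656.7, so I_lo=151, I_hi=200, C_lo=1374.8, C_hi=1656.7.
(200−151)/(1656.7−1374.8) × (1535.8−1374.8) + 151 = 49/281.9 × 161.0 + 151 ≈ 178.99 → 179.
AQIs: Tehran=118, Dhaka=199, Kraków=70, Jakarta=77, Denver=179. Sum = 118 + 199 + 70 + 77 + 179 = 643.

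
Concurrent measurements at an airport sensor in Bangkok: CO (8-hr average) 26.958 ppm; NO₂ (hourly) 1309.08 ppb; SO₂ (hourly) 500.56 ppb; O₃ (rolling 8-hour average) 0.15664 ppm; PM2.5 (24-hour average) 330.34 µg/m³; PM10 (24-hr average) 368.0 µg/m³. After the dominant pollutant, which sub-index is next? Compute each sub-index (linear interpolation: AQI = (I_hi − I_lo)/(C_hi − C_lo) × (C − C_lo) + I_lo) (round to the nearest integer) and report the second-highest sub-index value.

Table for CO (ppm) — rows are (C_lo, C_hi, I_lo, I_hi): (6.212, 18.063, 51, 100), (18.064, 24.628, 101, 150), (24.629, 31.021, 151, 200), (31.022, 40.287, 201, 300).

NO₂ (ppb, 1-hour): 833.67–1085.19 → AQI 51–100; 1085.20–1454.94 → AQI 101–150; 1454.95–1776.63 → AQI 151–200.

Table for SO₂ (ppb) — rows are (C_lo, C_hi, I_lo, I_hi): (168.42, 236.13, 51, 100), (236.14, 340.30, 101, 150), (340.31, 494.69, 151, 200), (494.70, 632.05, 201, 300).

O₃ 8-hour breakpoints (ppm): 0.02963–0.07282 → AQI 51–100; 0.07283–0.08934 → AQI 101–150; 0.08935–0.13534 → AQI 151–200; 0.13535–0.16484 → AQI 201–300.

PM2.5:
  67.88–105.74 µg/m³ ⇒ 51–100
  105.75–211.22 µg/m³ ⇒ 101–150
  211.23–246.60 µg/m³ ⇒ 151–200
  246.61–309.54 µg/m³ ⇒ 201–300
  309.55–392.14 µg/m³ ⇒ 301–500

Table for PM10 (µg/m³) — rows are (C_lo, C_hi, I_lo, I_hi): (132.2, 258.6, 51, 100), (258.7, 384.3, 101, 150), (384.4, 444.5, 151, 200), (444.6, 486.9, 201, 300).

CO 26.958: bracket 24.629–31.021 → index 151–200; slope 49/6.392, offset 2.329.
AQI = 151 + 49/6.392·2.329 ≈ 168.85 ⇒ 169.
NO₂: 1309.08 ∈ [1085.20, 1454.94] ↔ index [101, 150].
101 + (1309.08−1085.20)·(150−101)/(1454.94−1085.20) = 101 + 223.88·49/369.74 ≈ 130.67, so AQI = 131.
SO₂ 500.56: bracket 494.70–632.05 → index 201–300; slope 99/137.35, offset 5.86.
AQI = 201 + 99/137.35·5.86 ≈ 205.22 ⇒ 205.
O₃: row 0.13535–0.16484 (AQI 201–300). (300−201)·(0.15664−0.13535)/(0.16484−0.13535) + 201 = 99·0.02129/0.02949 + 201 ≈ 272.47 → 272.
PM2.5: 330.34 lies in 309.55–392.14, so I_lo=301, I_hi=500, C_lo=309.55, C_hi=392.14.
(500−301)/(392.14−309.55) × (330.34−309.55) + 301 = 199/82.59 × 20.79 + 301 ≈ 351.09 → 351.
PM10: 368.0 lies in 258.7–384.3, so I_lo=101, I_hi=150, C_lo=258.7, C_hi=384.3.
(150−101)/(384.3−258.7) × (368.0−258.7) + 101 = 49/125.6 × 109.3 + 101 ≈ 143.64 → 144.
Sub-indices: CO→169, NO₂→131, SO₂→205, O₃→272, PM2.5→351, PM10→144. Ranked high→low: 351, 272, 205, 169, 144, 131. Second-highest sub-index = 272.

272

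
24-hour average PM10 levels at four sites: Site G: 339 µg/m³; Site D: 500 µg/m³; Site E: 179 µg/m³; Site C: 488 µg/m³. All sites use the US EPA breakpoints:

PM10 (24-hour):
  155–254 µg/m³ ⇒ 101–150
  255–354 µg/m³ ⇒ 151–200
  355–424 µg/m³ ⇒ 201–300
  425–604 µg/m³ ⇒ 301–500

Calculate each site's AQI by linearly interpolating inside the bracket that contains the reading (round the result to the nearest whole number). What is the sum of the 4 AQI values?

1061

Site G 339: bracket 255–354 → index 151–200; slope 49/99, offset 84.
AQI = 151 + 49/99·84 ≈ 192.58 ⇒ 193.
Site D: row 425–604 (AQI 301–500). (500−301)·(500−425)/(604−425) + 301 = 199·75/179 + 301 ≈ 384.38 → 384.
Site E: 179 lies in 155–254, so I_lo=101, I_hi=150, C_lo=155, C_hi=254.
(150−101)/(254−155) × (179−155) + 101 = 49/99 × 24 + 101 ≈ 112.88 → 113.
Site C 488: bracket 425–604 → index 301–500; slope 199/179, offset 63.
AQI = 301 + 199/179·63 ≈ 371.04 ⇒ 371.
AQIs: Site G=193, Site D=384, Site E=113, Site C=371. Sum = 193 + 384 + 113 + 371 = 1061.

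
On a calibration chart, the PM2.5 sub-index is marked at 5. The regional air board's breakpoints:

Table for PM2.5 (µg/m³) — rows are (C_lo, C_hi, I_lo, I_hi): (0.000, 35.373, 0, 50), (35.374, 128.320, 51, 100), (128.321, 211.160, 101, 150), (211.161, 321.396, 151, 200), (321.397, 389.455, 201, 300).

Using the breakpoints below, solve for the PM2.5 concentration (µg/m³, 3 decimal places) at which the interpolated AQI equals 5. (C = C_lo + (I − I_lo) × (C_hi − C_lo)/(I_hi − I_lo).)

AQI 5 lies in the 0–50 band, which corresponds to 0.000–35.373 µg/m³.
C = 0.000 + (5−0)×(35.373−0.000)/(50−0) = 0.000 + 5×35.373/50 ≈ 3.53730 µg/m³ → 3.537 µg/m³ to 3 dp.

3.537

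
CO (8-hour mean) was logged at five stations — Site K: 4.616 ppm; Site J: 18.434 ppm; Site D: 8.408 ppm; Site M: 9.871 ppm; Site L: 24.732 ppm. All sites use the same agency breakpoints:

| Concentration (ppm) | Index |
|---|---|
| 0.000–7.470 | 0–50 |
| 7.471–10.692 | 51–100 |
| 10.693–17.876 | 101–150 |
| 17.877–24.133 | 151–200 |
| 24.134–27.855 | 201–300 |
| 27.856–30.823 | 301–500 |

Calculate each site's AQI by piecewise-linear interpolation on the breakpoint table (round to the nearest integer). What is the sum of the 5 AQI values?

Site K: 4.616 lies in 0.000–7.470, so I_lo=0, I_hi=50, C_lo=0.000, C_hi=7.470.
(50−0)/(7.470−0.000) × (4.616−0.000) + 0 = 50/7.470 × 4.616 + 0 ≈ 30.90 → 31.
Site J: row 17.877–24.133 (AQI 151–200). (200−151)·(18.434−17.877)/(24.133−17.877) + 151 = 49·0.557/6.256 + 151 ≈ 155.36 → 155.
Site D: 8.408 lies in 7.471–10.692, so I_lo=51, I_hi=100, C_lo=7.471, C_hi=10.692.
(100−51)/(10.692−7.471) × (8.408−7.471) + 51 = 49/3.221 × 0.937 + 51 ≈ 65.25 → 65.
Site M: row 7.471–10.692 (AQI 51–100). (100−51)·(9.871−7.471)/(10.692−7.471) + 51 = 49·2.400/3.221 + 51 ≈ 87.51 → 88.
Site L 24.732: bracket 24.134–27.855 → index 201–300; slope 99/3.721, offset 0.598.
AQI = 201 + 99/3.721·0.598 ≈ 216.91 ⇒ 217.
AQIs: Site K=31, Site J=155, Site D=65, Site M=88, Site L=217. Sum = 31 + 155 + 65 + 88 + 217 = 556.

556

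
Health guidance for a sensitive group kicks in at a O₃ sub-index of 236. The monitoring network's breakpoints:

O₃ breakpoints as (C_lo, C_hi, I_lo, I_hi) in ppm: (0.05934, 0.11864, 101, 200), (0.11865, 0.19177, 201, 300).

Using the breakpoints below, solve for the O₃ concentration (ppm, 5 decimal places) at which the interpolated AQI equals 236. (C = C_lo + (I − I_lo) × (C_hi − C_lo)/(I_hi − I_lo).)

0.14450

AQI 236 lies in the 201–300 band, which corresponds to 0.11865–0.19177 ppm.
C = 0.11865 + (236−201)×(0.19177−0.11865)/(300−201) = 0.11865 + 35×0.07312/99 ≈ 0.1445005 ppm → 0.14450 ppm to 5 dp.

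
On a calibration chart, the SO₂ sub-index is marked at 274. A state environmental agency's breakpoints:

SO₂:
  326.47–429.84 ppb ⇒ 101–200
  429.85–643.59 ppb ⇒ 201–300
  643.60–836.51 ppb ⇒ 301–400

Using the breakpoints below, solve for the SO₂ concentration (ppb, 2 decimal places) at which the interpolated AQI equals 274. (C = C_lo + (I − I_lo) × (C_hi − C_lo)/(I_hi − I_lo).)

AQI 274 lies in the 201–300 band, which corresponds to 429.85–643.59 ppb.
C = 429.85 + (274−201)×(643.59−429.85)/(300−201) = 429.85 + 73×213.74/99 ≈ 587.4563 ppb → 587.46 ppb to 2 dp.

587.46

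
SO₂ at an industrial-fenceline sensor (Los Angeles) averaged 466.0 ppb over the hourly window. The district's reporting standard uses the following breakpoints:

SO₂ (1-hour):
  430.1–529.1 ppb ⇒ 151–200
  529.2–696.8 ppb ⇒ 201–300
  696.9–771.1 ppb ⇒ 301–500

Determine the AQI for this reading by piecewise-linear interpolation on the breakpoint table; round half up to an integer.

SO₂: 466.0 ∈ [430.1, 529.1] ↔ index [151, 200].
151 + (466.0−430.1)·(200−151)/(529.1−430.1) = 151 + 35.9·49/99.0 ≈ 168.77, so AQI = 169.
AQI 169 falls in the Unhealthy category.

169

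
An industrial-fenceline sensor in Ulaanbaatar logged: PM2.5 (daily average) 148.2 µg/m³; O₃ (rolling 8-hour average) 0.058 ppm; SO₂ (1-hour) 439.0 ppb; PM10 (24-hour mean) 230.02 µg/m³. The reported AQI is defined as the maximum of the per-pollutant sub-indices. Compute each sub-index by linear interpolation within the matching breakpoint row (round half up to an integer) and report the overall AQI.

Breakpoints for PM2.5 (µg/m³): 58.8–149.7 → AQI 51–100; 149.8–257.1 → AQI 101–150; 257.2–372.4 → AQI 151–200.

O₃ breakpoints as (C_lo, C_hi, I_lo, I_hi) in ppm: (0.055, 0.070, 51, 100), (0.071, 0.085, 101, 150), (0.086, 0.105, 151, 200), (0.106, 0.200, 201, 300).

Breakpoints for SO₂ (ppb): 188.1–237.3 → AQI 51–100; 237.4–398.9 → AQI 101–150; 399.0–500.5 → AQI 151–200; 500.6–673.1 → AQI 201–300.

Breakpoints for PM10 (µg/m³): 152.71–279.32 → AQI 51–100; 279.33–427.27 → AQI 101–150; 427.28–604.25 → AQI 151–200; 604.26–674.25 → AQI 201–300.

PM2.5 148.2: bracket 58.8–149.7 → index 51–100; slope 49/90.9, offset 89.4.
AQI = 51 + 49/90.9·89.4 ≈ 99.19 ⇒ 99.
O₃ 0.058: bracket 0.055–0.070 → index 51–100; slope 49/0.015, offset 0.003.
AQI = 51 + 49/0.015·0.003 ≈ 60.80 ⇒ 61.
SO₂: 439.0 ∈ [399.0, 500.5] ↔ index [151, 200].
151 + (439.0−399.0)·(200−151)/(500.5−399.0) = 151 + 40.0·49/101.5 ≈ 170.31, so AQI = 170.
PM10: row 152.71–279.32 (AQI 51–100). (100−51)·(230.02−152.71)/(279.32−152.71) + 51 = 49·77.31/126.61 + 51 ≈ 80.92 → 81.
Sub-indices: PM2.5→99, O₃→61, SO₂→170, PM10→81. Overall AQI = max = 170; dominant pollutant is SO₂.

170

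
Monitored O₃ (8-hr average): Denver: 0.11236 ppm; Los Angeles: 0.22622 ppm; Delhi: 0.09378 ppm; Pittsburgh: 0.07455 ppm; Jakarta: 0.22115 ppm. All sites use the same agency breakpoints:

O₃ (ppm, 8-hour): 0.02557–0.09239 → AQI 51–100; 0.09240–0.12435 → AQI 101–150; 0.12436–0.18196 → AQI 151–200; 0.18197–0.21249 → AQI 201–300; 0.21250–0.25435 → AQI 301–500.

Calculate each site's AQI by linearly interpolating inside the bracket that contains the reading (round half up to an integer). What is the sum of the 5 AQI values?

1030

Denver: row 0.09240–0.12435 (AQI 101–150). (150−101)·(0.11236−0.09240)/(0.12435−0.09240) + 101 = 49·0.01996/0.03195 + 101 ≈ 131.61 → 132.
Los Angeles: row 0.21250–0.25435 (AQI 301–500). (500−301)·(0.22622−0.21250)/(0.25435−0.21250) + 301 = 199·0.01372/0.04185 + 301 ≈ 366.24 → 366.
Delhi 0.09378: bracket 0.09240–0.12435 → index 101–150; slope 49/0.03195, offset 0.00138.
AQI = 101 + 49/0.03195·0.00138 ≈ 103.12 ⇒ 103.
Pittsburgh: 0.07455 ∈ [0.02557, 0.09239] ↔ index [51, 100].
51 + (0.07455−0.02557)·(100−51)/(0.09239−0.02557) = 51 + 0.04898·49/0.06682 ≈ 86.92, so AQI = 87.
Jakarta: row 0.21250–0.25435 (AQI 301–500). (500−301)·(0.22115−0.21250)/(0.25435−0.21250) + 301 = 199·0.00865/0.04185 + 301 ≈ 342.13 → 342.
AQIs: Denver=132, Los Angeles=366, Delhi=103, Pittsburgh=87, Jakarta=342. Sum = 132 + 366 + 103 + 87 + 342 = 1030.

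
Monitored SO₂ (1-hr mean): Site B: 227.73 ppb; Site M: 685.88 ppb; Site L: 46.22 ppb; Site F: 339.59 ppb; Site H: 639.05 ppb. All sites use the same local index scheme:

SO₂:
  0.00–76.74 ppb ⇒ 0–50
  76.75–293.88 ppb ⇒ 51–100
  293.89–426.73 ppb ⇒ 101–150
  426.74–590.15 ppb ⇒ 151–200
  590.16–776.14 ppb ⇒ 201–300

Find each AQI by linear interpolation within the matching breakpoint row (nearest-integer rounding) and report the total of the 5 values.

Site B: 227.73 lies in 76.75–293.88, so I_lo=51, I_hi=100, C_lo=76.75, C_hi=293.88.
(100−51)/(293.88−76.75) × (227.73−76.75) + 51 = 49/217.13 × 150.98 + 51 ≈ 85.07 → 85.
Site M 685.88: bracket 590.16–776.14 → index 201–300; slope 99/185.98, offset 95.72.
AQI = 201 + 99/185.98·95.72 ≈ 251.95 ⇒ 252.
Site L: 46.22 lies in 0.00–76.74, so I_lo=0, I_hi=50, C_lo=0.00, C_hi=76.74.
(50−0)/(76.74−0.00) × (46.22−0.00) + 0 = 50/76.74 × 46.22 + 0 ≈ 30.11 → 30.
Site F 339.59: bracket 293.89–426.73 → index 101–150; slope 49/132.84, offset 45.70.
AQI = 101 + 49/132.84·45.70 ≈ 117.86 ⇒ 118.
Site H: 639.05 lies in 590.16–776.14, so I_lo=201, I_hi=300, C_lo=590.16, C_hi=776.14.
(300−201)/(776.14−590.16) × (639.05−590.16) + 201 = 99/185.98 × 48.89 + 201 ≈ 227.02 → 227.
AQIs: Site B=85, Site M=252, Site L=30, Site F=118, Site H=227. Sum = 85 + 252 + 30 + 118 + 227 = 712.

712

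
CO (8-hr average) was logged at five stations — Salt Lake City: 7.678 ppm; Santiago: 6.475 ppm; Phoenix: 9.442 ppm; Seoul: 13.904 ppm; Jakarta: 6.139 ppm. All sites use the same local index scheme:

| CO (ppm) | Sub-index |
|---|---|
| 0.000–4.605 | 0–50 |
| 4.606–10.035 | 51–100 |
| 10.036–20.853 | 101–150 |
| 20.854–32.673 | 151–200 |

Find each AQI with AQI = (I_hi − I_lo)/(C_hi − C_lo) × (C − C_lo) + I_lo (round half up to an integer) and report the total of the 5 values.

Salt Lake City: row 4.606–10.035 (AQI 51–100). (100−51)·(7.678−4.606)/(10.035−4.606) + 51 = 49·3.072/5.429 + 51 ≈ 78.73 → 79.
Santiago 6.475: bracket 4.606–10.035 → index 51–100; slope 49/5.429, offset 1.869.
AQI = 51 + 49/5.429·1.869 ≈ 67.87 ⇒ 68.
Phoenix: row 4.606–10.035 (AQI 51–100). (100−51)·(9.442−4.606)/(10.035−4.606) + 51 = 49·4.836/5.429 + 51 ≈ 94.65 → 95.
Seoul 13.904: bracket 10.036–20.853 → index 101–150; slope 49/10.817, offset 3.868.
AQI = 101 + 49/10.817·3.868 ≈ 118.52 ⇒ 119.
Jakarta: 6.139 lies in 4.606–10.035, so I_lo=51, I_hi=100, C_lo=4.606, C_hi=10.035.
(100−51)/(10.035−4.606) × (6.139−4.606) + 51 = 49/5.429 × 1.533 + 51 ≈ 64.84 → 65.
AQIs: Salt Lake City=79, Santiago=68, Phoenix=95, Seoul=119, Jakarta=65. Sum = 79 + 68 + 95 + 119 + 65 = 426.

426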